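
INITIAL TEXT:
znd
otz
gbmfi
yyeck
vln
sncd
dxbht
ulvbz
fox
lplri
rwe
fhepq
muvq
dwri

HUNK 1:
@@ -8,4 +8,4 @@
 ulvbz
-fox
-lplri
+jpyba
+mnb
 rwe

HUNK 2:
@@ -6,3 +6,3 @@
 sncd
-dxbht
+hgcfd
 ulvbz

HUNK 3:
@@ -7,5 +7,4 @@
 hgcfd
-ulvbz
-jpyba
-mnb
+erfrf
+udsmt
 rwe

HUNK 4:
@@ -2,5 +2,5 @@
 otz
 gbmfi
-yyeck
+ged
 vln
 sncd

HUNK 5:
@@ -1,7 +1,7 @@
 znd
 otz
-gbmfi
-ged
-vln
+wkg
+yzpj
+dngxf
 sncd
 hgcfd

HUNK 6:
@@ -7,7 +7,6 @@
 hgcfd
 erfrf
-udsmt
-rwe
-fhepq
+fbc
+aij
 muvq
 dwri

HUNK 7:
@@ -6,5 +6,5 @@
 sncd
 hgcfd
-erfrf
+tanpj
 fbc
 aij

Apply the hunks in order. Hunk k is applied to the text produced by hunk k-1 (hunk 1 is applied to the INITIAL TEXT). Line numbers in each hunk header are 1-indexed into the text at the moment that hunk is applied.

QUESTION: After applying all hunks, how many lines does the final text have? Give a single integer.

Answer: 12

Derivation:
Hunk 1: at line 8 remove [fox,lplri] add [jpyba,mnb] -> 14 lines: znd otz gbmfi yyeck vln sncd dxbht ulvbz jpyba mnb rwe fhepq muvq dwri
Hunk 2: at line 6 remove [dxbht] add [hgcfd] -> 14 lines: znd otz gbmfi yyeck vln sncd hgcfd ulvbz jpyba mnb rwe fhepq muvq dwri
Hunk 3: at line 7 remove [ulvbz,jpyba,mnb] add [erfrf,udsmt] -> 13 lines: znd otz gbmfi yyeck vln sncd hgcfd erfrf udsmt rwe fhepq muvq dwri
Hunk 4: at line 2 remove [yyeck] add [ged] -> 13 lines: znd otz gbmfi ged vln sncd hgcfd erfrf udsmt rwe fhepq muvq dwri
Hunk 5: at line 1 remove [gbmfi,ged,vln] add [wkg,yzpj,dngxf] -> 13 lines: znd otz wkg yzpj dngxf sncd hgcfd erfrf udsmt rwe fhepq muvq dwri
Hunk 6: at line 7 remove [udsmt,rwe,fhepq] add [fbc,aij] -> 12 lines: znd otz wkg yzpj dngxf sncd hgcfd erfrf fbc aij muvq dwri
Hunk 7: at line 6 remove [erfrf] add [tanpj] -> 12 lines: znd otz wkg yzpj dngxf sncd hgcfd tanpj fbc aij muvq dwri
Final line count: 12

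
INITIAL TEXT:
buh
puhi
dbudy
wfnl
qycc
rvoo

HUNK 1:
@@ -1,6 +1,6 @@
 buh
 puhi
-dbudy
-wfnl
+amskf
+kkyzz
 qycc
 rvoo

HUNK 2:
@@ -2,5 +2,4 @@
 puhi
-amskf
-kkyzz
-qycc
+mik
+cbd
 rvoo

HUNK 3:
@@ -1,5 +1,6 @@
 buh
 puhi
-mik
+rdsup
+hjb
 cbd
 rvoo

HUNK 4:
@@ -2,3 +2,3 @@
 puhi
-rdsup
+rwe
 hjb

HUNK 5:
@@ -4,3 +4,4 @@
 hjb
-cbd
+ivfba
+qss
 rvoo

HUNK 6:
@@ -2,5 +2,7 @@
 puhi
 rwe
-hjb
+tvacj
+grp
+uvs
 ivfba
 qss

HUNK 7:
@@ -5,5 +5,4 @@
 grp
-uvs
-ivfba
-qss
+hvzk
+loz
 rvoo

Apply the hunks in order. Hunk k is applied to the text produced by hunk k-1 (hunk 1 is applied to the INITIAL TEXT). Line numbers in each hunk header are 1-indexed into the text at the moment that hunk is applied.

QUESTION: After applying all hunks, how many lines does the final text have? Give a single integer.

Hunk 1: at line 1 remove [dbudy,wfnl] add [amskf,kkyzz] -> 6 lines: buh puhi amskf kkyzz qycc rvoo
Hunk 2: at line 2 remove [amskf,kkyzz,qycc] add [mik,cbd] -> 5 lines: buh puhi mik cbd rvoo
Hunk 3: at line 1 remove [mik] add [rdsup,hjb] -> 6 lines: buh puhi rdsup hjb cbd rvoo
Hunk 4: at line 2 remove [rdsup] add [rwe] -> 6 lines: buh puhi rwe hjb cbd rvoo
Hunk 5: at line 4 remove [cbd] add [ivfba,qss] -> 7 lines: buh puhi rwe hjb ivfba qss rvoo
Hunk 6: at line 2 remove [hjb] add [tvacj,grp,uvs] -> 9 lines: buh puhi rwe tvacj grp uvs ivfba qss rvoo
Hunk 7: at line 5 remove [uvs,ivfba,qss] add [hvzk,loz] -> 8 lines: buh puhi rwe tvacj grp hvzk loz rvoo
Final line count: 8

Answer: 8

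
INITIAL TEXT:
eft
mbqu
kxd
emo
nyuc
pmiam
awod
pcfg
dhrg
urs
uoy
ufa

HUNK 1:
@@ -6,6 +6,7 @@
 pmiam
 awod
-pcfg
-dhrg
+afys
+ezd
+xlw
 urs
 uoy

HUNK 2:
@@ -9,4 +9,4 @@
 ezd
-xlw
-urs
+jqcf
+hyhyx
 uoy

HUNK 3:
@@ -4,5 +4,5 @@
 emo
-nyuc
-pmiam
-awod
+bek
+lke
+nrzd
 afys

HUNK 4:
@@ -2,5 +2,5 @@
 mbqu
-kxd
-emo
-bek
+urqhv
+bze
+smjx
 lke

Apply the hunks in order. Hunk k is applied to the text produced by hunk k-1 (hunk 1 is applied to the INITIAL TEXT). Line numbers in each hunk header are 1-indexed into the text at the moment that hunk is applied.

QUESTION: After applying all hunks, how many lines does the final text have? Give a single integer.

Hunk 1: at line 6 remove [pcfg,dhrg] add [afys,ezd,xlw] -> 13 lines: eft mbqu kxd emo nyuc pmiam awod afys ezd xlw urs uoy ufa
Hunk 2: at line 9 remove [xlw,urs] add [jqcf,hyhyx] -> 13 lines: eft mbqu kxd emo nyuc pmiam awod afys ezd jqcf hyhyx uoy ufa
Hunk 3: at line 4 remove [nyuc,pmiam,awod] add [bek,lke,nrzd] -> 13 lines: eft mbqu kxd emo bek lke nrzd afys ezd jqcf hyhyx uoy ufa
Hunk 4: at line 2 remove [kxd,emo,bek] add [urqhv,bze,smjx] -> 13 lines: eft mbqu urqhv bze smjx lke nrzd afys ezd jqcf hyhyx uoy ufa
Final line count: 13

Answer: 13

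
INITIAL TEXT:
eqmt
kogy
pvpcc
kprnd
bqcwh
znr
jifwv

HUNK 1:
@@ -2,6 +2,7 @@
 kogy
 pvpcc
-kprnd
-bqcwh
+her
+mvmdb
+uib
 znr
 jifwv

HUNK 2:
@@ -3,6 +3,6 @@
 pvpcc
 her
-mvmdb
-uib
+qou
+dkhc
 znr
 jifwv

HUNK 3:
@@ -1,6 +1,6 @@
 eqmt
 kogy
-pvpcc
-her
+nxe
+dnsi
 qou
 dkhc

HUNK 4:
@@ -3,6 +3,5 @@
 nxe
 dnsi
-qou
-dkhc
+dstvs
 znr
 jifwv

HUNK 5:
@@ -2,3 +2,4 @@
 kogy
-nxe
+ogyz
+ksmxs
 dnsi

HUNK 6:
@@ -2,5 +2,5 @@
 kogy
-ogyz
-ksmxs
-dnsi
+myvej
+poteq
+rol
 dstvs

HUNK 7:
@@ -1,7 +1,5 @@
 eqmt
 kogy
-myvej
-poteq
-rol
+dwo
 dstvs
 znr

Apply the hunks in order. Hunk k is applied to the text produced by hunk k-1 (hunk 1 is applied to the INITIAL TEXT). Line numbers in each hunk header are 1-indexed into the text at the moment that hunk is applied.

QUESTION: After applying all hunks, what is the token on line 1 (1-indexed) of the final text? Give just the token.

Answer: eqmt

Derivation:
Hunk 1: at line 2 remove [kprnd,bqcwh] add [her,mvmdb,uib] -> 8 lines: eqmt kogy pvpcc her mvmdb uib znr jifwv
Hunk 2: at line 3 remove [mvmdb,uib] add [qou,dkhc] -> 8 lines: eqmt kogy pvpcc her qou dkhc znr jifwv
Hunk 3: at line 1 remove [pvpcc,her] add [nxe,dnsi] -> 8 lines: eqmt kogy nxe dnsi qou dkhc znr jifwv
Hunk 4: at line 3 remove [qou,dkhc] add [dstvs] -> 7 lines: eqmt kogy nxe dnsi dstvs znr jifwv
Hunk 5: at line 2 remove [nxe] add [ogyz,ksmxs] -> 8 lines: eqmt kogy ogyz ksmxs dnsi dstvs znr jifwv
Hunk 6: at line 2 remove [ogyz,ksmxs,dnsi] add [myvej,poteq,rol] -> 8 lines: eqmt kogy myvej poteq rol dstvs znr jifwv
Hunk 7: at line 1 remove [myvej,poteq,rol] add [dwo] -> 6 lines: eqmt kogy dwo dstvs znr jifwv
Final line 1: eqmt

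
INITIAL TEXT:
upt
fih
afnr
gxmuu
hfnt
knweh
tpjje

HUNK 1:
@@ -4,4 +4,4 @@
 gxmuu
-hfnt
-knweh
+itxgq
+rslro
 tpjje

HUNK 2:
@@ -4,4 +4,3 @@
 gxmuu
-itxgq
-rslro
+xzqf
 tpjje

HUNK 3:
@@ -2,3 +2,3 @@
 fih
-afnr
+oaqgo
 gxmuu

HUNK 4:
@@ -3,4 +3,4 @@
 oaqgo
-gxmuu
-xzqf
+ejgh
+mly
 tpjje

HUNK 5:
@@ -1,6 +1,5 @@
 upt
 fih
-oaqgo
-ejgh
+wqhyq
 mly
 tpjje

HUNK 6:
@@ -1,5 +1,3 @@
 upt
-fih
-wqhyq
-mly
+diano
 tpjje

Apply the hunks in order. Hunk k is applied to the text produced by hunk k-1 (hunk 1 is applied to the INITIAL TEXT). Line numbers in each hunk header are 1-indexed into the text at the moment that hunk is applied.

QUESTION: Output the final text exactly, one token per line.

Answer: upt
diano
tpjje

Derivation:
Hunk 1: at line 4 remove [hfnt,knweh] add [itxgq,rslro] -> 7 lines: upt fih afnr gxmuu itxgq rslro tpjje
Hunk 2: at line 4 remove [itxgq,rslro] add [xzqf] -> 6 lines: upt fih afnr gxmuu xzqf tpjje
Hunk 3: at line 2 remove [afnr] add [oaqgo] -> 6 lines: upt fih oaqgo gxmuu xzqf tpjje
Hunk 4: at line 3 remove [gxmuu,xzqf] add [ejgh,mly] -> 6 lines: upt fih oaqgo ejgh mly tpjje
Hunk 5: at line 1 remove [oaqgo,ejgh] add [wqhyq] -> 5 lines: upt fih wqhyq mly tpjje
Hunk 6: at line 1 remove [fih,wqhyq,mly] add [diano] -> 3 lines: upt diano tpjje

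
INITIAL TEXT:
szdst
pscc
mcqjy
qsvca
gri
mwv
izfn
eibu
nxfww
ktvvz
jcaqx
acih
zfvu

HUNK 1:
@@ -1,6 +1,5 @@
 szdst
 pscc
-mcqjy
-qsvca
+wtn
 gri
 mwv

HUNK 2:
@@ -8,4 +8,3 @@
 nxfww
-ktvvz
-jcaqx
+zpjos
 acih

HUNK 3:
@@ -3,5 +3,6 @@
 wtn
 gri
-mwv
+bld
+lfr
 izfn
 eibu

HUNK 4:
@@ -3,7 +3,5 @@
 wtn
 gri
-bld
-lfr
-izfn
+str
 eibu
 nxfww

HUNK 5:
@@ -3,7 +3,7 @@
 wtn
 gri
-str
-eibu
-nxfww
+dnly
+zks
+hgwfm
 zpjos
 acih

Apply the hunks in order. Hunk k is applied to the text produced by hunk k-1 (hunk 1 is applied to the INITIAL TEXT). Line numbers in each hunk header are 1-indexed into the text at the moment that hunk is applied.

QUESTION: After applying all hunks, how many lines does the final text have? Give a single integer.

Answer: 10

Derivation:
Hunk 1: at line 1 remove [mcqjy,qsvca] add [wtn] -> 12 lines: szdst pscc wtn gri mwv izfn eibu nxfww ktvvz jcaqx acih zfvu
Hunk 2: at line 8 remove [ktvvz,jcaqx] add [zpjos] -> 11 lines: szdst pscc wtn gri mwv izfn eibu nxfww zpjos acih zfvu
Hunk 3: at line 3 remove [mwv] add [bld,lfr] -> 12 lines: szdst pscc wtn gri bld lfr izfn eibu nxfww zpjos acih zfvu
Hunk 4: at line 3 remove [bld,lfr,izfn] add [str] -> 10 lines: szdst pscc wtn gri str eibu nxfww zpjos acih zfvu
Hunk 5: at line 3 remove [str,eibu,nxfww] add [dnly,zks,hgwfm] -> 10 lines: szdst pscc wtn gri dnly zks hgwfm zpjos acih zfvu
Final line count: 10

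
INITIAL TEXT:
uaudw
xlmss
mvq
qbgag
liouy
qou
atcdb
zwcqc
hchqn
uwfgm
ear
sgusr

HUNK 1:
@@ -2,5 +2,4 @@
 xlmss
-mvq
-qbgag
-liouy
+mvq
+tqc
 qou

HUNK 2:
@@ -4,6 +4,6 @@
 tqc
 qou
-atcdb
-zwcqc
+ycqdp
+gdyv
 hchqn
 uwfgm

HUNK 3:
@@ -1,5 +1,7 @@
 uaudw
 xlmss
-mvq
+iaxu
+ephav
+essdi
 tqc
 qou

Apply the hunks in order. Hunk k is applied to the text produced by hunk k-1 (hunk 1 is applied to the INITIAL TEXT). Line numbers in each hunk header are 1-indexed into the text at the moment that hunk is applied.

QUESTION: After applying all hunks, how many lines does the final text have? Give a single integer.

Answer: 13

Derivation:
Hunk 1: at line 2 remove [mvq,qbgag,liouy] add [mvq,tqc] -> 11 lines: uaudw xlmss mvq tqc qou atcdb zwcqc hchqn uwfgm ear sgusr
Hunk 2: at line 4 remove [atcdb,zwcqc] add [ycqdp,gdyv] -> 11 lines: uaudw xlmss mvq tqc qou ycqdp gdyv hchqn uwfgm ear sgusr
Hunk 3: at line 1 remove [mvq] add [iaxu,ephav,essdi] -> 13 lines: uaudw xlmss iaxu ephav essdi tqc qou ycqdp gdyv hchqn uwfgm ear sgusr
Final line count: 13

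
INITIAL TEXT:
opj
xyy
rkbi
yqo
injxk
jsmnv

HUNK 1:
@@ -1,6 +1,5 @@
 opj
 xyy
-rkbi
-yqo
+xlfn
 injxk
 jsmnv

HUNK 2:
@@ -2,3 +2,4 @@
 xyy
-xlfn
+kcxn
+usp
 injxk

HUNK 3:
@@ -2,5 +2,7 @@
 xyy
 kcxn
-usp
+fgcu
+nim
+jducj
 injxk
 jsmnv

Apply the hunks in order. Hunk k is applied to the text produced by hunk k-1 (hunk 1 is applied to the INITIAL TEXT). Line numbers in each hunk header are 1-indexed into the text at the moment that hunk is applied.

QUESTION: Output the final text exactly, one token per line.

Hunk 1: at line 1 remove [rkbi,yqo] add [xlfn] -> 5 lines: opj xyy xlfn injxk jsmnv
Hunk 2: at line 2 remove [xlfn] add [kcxn,usp] -> 6 lines: opj xyy kcxn usp injxk jsmnv
Hunk 3: at line 2 remove [usp] add [fgcu,nim,jducj] -> 8 lines: opj xyy kcxn fgcu nim jducj injxk jsmnv

Answer: opj
xyy
kcxn
fgcu
nim
jducj
injxk
jsmnv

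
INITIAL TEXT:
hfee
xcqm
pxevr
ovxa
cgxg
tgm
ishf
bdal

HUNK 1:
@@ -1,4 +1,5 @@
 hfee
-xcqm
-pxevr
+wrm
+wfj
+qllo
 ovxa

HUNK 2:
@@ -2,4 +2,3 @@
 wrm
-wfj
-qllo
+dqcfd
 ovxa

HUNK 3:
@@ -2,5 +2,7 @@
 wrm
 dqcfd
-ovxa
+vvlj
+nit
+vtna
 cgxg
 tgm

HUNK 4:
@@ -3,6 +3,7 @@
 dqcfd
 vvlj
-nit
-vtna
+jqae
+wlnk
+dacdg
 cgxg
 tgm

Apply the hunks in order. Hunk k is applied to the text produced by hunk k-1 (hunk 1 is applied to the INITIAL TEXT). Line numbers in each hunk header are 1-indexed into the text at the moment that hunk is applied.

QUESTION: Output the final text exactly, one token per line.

Hunk 1: at line 1 remove [xcqm,pxevr] add [wrm,wfj,qllo] -> 9 lines: hfee wrm wfj qllo ovxa cgxg tgm ishf bdal
Hunk 2: at line 2 remove [wfj,qllo] add [dqcfd] -> 8 lines: hfee wrm dqcfd ovxa cgxg tgm ishf bdal
Hunk 3: at line 2 remove [ovxa] add [vvlj,nit,vtna] -> 10 lines: hfee wrm dqcfd vvlj nit vtna cgxg tgm ishf bdal
Hunk 4: at line 3 remove [nit,vtna] add [jqae,wlnk,dacdg] -> 11 lines: hfee wrm dqcfd vvlj jqae wlnk dacdg cgxg tgm ishf bdal

Answer: hfee
wrm
dqcfd
vvlj
jqae
wlnk
dacdg
cgxg
tgm
ishf
bdal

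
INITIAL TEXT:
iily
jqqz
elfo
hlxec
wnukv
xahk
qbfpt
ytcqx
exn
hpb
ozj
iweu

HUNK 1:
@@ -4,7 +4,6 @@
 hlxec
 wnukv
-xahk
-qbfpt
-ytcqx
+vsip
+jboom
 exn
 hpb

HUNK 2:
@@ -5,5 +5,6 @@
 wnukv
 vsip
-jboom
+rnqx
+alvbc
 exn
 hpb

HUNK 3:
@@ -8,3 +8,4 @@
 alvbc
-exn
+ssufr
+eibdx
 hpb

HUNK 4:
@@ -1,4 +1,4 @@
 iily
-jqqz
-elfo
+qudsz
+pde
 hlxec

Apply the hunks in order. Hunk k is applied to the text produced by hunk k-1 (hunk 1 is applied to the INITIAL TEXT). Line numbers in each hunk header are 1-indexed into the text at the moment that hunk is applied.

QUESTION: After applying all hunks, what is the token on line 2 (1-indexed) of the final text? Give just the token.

Hunk 1: at line 4 remove [xahk,qbfpt,ytcqx] add [vsip,jboom] -> 11 lines: iily jqqz elfo hlxec wnukv vsip jboom exn hpb ozj iweu
Hunk 2: at line 5 remove [jboom] add [rnqx,alvbc] -> 12 lines: iily jqqz elfo hlxec wnukv vsip rnqx alvbc exn hpb ozj iweu
Hunk 3: at line 8 remove [exn] add [ssufr,eibdx] -> 13 lines: iily jqqz elfo hlxec wnukv vsip rnqx alvbc ssufr eibdx hpb ozj iweu
Hunk 4: at line 1 remove [jqqz,elfo] add [qudsz,pde] -> 13 lines: iily qudsz pde hlxec wnukv vsip rnqx alvbc ssufr eibdx hpb ozj iweu
Final line 2: qudsz

Answer: qudsz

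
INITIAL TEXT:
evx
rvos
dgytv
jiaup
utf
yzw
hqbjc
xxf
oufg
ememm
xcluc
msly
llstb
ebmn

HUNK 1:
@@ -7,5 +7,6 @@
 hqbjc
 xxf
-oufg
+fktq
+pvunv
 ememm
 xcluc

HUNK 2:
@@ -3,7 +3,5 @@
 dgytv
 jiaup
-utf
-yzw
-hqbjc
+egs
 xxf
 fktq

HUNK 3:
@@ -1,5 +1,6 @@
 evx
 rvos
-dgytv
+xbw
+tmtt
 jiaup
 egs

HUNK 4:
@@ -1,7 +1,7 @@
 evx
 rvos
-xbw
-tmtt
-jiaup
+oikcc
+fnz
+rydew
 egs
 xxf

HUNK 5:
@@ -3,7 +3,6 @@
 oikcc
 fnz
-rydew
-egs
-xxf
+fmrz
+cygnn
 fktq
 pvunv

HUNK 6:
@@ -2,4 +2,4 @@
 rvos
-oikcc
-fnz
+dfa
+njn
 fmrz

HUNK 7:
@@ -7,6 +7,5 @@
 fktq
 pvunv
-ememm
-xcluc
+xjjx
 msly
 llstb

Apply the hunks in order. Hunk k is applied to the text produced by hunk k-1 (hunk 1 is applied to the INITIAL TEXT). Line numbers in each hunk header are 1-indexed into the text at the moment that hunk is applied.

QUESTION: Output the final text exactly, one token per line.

Hunk 1: at line 7 remove [oufg] add [fktq,pvunv] -> 15 lines: evx rvos dgytv jiaup utf yzw hqbjc xxf fktq pvunv ememm xcluc msly llstb ebmn
Hunk 2: at line 3 remove [utf,yzw,hqbjc] add [egs] -> 13 lines: evx rvos dgytv jiaup egs xxf fktq pvunv ememm xcluc msly llstb ebmn
Hunk 3: at line 1 remove [dgytv] add [xbw,tmtt] -> 14 lines: evx rvos xbw tmtt jiaup egs xxf fktq pvunv ememm xcluc msly llstb ebmn
Hunk 4: at line 1 remove [xbw,tmtt,jiaup] add [oikcc,fnz,rydew] -> 14 lines: evx rvos oikcc fnz rydew egs xxf fktq pvunv ememm xcluc msly llstb ebmn
Hunk 5: at line 3 remove [rydew,egs,xxf] add [fmrz,cygnn] -> 13 lines: evx rvos oikcc fnz fmrz cygnn fktq pvunv ememm xcluc msly llstb ebmn
Hunk 6: at line 2 remove [oikcc,fnz] add [dfa,njn] -> 13 lines: evx rvos dfa njn fmrz cygnn fktq pvunv ememm xcluc msly llstb ebmn
Hunk 7: at line 7 remove [ememm,xcluc] add [xjjx] -> 12 lines: evx rvos dfa njn fmrz cygnn fktq pvunv xjjx msly llstb ebmn

Answer: evx
rvos
dfa
njn
fmrz
cygnn
fktq
pvunv
xjjx
msly
llstb
ebmn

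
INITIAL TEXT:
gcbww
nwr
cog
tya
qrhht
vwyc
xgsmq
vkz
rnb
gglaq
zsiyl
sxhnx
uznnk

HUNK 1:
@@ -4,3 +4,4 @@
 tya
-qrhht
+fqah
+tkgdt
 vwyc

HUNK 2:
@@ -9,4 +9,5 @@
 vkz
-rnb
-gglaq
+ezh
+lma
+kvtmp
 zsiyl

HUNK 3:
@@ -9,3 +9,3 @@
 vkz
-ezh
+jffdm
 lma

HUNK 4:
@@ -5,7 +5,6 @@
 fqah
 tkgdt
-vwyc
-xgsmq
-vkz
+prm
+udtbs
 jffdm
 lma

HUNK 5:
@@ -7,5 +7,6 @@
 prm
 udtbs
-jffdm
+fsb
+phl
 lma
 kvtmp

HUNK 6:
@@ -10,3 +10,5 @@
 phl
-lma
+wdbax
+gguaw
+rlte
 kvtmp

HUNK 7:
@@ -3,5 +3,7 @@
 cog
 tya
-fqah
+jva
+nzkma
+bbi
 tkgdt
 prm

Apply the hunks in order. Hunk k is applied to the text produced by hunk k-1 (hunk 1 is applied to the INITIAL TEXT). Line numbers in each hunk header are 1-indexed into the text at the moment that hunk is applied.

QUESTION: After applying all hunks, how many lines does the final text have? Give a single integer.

Answer: 19

Derivation:
Hunk 1: at line 4 remove [qrhht] add [fqah,tkgdt] -> 14 lines: gcbww nwr cog tya fqah tkgdt vwyc xgsmq vkz rnb gglaq zsiyl sxhnx uznnk
Hunk 2: at line 9 remove [rnb,gglaq] add [ezh,lma,kvtmp] -> 15 lines: gcbww nwr cog tya fqah tkgdt vwyc xgsmq vkz ezh lma kvtmp zsiyl sxhnx uznnk
Hunk 3: at line 9 remove [ezh] add [jffdm] -> 15 lines: gcbww nwr cog tya fqah tkgdt vwyc xgsmq vkz jffdm lma kvtmp zsiyl sxhnx uznnk
Hunk 4: at line 5 remove [vwyc,xgsmq,vkz] add [prm,udtbs] -> 14 lines: gcbww nwr cog tya fqah tkgdt prm udtbs jffdm lma kvtmp zsiyl sxhnx uznnk
Hunk 5: at line 7 remove [jffdm] add [fsb,phl] -> 15 lines: gcbww nwr cog tya fqah tkgdt prm udtbs fsb phl lma kvtmp zsiyl sxhnx uznnk
Hunk 6: at line 10 remove [lma] add [wdbax,gguaw,rlte] -> 17 lines: gcbww nwr cog tya fqah tkgdt prm udtbs fsb phl wdbax gguaw rlte kvtmp zsiyl sxhnx uznnk
Hunk 7: at line 3 remove [fqah] add [jva,nzkma,bbi] -> 19 lines: gcbww nwr cog tya jva nzkma bbi tkgdt prm udtbs fsb phl wdbax gguaw rlte kvtmp zsiyl sxhnx uznnk
Final line count: 19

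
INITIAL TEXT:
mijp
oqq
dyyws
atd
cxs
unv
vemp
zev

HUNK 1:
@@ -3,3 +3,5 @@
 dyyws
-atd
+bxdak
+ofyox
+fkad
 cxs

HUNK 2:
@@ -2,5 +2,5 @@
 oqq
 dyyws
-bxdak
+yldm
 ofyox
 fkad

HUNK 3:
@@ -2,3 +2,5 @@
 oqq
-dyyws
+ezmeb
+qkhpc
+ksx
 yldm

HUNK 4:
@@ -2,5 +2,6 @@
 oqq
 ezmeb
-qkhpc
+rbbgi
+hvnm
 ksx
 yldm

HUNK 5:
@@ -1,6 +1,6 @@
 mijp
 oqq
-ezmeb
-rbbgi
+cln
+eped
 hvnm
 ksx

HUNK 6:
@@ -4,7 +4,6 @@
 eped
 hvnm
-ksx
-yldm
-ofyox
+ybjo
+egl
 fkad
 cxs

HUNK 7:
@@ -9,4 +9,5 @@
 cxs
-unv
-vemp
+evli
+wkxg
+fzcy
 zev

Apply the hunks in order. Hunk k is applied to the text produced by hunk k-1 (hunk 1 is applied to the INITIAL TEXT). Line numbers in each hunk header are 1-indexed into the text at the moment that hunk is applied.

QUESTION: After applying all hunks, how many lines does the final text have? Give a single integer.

Hunk 1: at line 3 remove [atd] add [bxdak,ofyox,fkad] -> 10 lines: mijp oqq dyyws bxdak ofyox fkad cxs unv vemp zev
Hunk 2: at line 2 remove [bxdak] add [yldm] -> 10 lines: mijp oqq dyyws yldm ofyox fkad cxs unv vemp zev
Hunk 3: at line 2 remove [dyyws] add [ezmeb,qkhpc,ksx] -> 12 lines: mijp oqq ezmeb qkhpc ksx yldm ofyox fkad cxs unv vemp zev
Hunk 4: at line 2 remove [qkhpc] add [rbbgi,hvnm] -> 13 lines: mijp oqq ezmeb rbbgi hvnm ksx yldm ofyox fkad cxs unv vemp zev
Hunk 5: at line 1 remove [ezmeb,rbbgi] add [cln,eped] -> 13 lines: mijp oqq cln eped hvnm ksx yldm ofyox fkad cxs unv vemp zev
Hunk 6: at line 4 remove [ksx,yldm,ofyox] add [ybjo,egl] -> 12 lines: mijp oqq cln eped hvnm ybjo egl fkad cxs unv vemp zev
Hunk 7: at line 9 remove [unv,vemp] add [evli,wkxg,fzcy] -> 13 lines: mijp oqq cln eped hvnm ybjo egl fkad cxs evli wkxg fzcy zev
Final line count: 13

Answer: 13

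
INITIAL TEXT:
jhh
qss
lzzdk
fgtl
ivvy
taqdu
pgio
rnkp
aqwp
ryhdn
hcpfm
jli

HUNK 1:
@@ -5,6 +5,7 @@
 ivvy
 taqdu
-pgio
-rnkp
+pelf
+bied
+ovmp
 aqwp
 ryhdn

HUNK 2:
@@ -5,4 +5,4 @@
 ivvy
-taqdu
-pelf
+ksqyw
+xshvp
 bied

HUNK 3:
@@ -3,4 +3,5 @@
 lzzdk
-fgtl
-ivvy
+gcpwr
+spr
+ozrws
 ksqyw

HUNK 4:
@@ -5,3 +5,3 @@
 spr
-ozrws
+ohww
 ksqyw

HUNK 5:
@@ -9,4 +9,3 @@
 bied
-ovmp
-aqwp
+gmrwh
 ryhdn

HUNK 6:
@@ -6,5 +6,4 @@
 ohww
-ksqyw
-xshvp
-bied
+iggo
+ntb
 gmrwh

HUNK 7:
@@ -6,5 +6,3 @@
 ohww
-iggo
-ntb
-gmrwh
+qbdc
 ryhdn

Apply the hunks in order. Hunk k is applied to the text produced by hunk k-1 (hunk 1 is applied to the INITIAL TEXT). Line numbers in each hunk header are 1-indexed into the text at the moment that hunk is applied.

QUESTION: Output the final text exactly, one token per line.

Answer: jhh
qss
lzzdk
gcpwr
spr
ohww
qbdc
ryhdn
hcpfm
jli

Derivation:
Hunk 1: at line 5 remove [pgio,rnkp] add [pelf,bied,ovmp] -> 13 lines: jhh qss lzzdk fgtl ivvy taqdu pelf bied ovmp aqwp ryhdn hcpfm jli
Hunk 2: at line 5 remove [taqdu,pelf] add [ksqyw,xshvp] -> 13 lines: jhh qss lzzdk fgtl ivvy ksqyw xshvp bied ovmp aqwp ryhdn hcpfm jli
Hunk 3: at line 3 remove [fgtl,ivvy] add [gcpwr,spr,ozrws] -> 14 lines: jhh qss lzzdk gcpwr spr ozrws ksqyw xshvp bied ovmp aqwp ryhdn hcpfm jli
Hunk 4: at line 5 remove [ozrws] add [ohww] -> 14 lines: jhh qss lzzdk gcpwr spr ohww ksqyw xshvp bied ovmp aqwp ryhdn hcpfm jli
Hunk 5: at line 9 remove [ovmp,aqwp] add [gmrwh] -> 13 lines: jhh qss lzzdk gcpwr spr ohww ksqyw xshvp bied gmrwh ryhdn hcpfm jli
Hunk 6: at line 6 remove [ksqyw,xshvp,bied] add [iggo,ntb] -> 12 lines: jhh qss lzzdk gcpwr spr ohww iggo ntb gmrwh ryhdn hcpfm jli
Hunk 7: at line 6 remove [iggo,ntb,gmrwh] add [qbdc] -> 10 lines: jhh qss lzzdk gcpwr spr ohww qbdc ryhdn hcpfm jli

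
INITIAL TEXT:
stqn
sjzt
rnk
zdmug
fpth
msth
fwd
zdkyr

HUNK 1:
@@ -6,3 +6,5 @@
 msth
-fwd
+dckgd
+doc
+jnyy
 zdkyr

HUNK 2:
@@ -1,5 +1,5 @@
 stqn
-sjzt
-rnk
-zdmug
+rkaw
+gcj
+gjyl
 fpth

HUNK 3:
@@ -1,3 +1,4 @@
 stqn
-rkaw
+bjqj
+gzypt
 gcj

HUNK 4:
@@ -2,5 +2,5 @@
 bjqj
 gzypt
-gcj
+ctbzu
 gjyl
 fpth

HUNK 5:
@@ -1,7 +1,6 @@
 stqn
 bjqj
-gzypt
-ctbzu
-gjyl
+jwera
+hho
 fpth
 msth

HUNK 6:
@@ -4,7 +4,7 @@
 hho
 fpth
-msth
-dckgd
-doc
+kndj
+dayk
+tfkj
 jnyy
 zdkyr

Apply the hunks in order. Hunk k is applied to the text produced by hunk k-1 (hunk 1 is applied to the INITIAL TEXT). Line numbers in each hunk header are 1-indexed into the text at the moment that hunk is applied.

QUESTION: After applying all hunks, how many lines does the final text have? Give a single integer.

Answer: 10

Derivation:
Hunk 1: at line 6 remove [fwd] add [dckgd,doc,jnyy] -> 10 lines: stqn sjzt rnk zdmug fpth msth dckgd doc jnyy zdkyr
Hunk 2: at line 1 remove [sjzt,rnk,zdmug] add [rkaw,gcj,gjyl] -> 10 lines: stqn rkaw gcj gjyl fpth msth dckgd doc jnyy zdkyr
Hunk 3: at line 1 remove [rkaw] add [bjqj,gzypt] -> 11 lines: stqn bjqj gzypt gcj gjyl fpth msth dckgd doc jnyy zdkyr
Hunk 4: at line 2 remove [gcj] add [ctbzu] -> 11 lines: stqn bjqj gzypt ctbzu gjyl fpth msth dckgd doc jnyy zdkyr
Hunk 5: at line 1 remove [gzypt,ctbzu,gjyl] add [jwera,hho] -> 10 lines: stqn bjqj jwera hho fpth msth dckgd doc jnyy zdkyr
Hunk 6: at line 4 remove [msth,dckgd,doc] add [kndj,dayk,tfkj] -> 10 lines: stqn bjqj jwera hho fpth kndj dayk tfkj jnyy zdkyr
Final line count: 10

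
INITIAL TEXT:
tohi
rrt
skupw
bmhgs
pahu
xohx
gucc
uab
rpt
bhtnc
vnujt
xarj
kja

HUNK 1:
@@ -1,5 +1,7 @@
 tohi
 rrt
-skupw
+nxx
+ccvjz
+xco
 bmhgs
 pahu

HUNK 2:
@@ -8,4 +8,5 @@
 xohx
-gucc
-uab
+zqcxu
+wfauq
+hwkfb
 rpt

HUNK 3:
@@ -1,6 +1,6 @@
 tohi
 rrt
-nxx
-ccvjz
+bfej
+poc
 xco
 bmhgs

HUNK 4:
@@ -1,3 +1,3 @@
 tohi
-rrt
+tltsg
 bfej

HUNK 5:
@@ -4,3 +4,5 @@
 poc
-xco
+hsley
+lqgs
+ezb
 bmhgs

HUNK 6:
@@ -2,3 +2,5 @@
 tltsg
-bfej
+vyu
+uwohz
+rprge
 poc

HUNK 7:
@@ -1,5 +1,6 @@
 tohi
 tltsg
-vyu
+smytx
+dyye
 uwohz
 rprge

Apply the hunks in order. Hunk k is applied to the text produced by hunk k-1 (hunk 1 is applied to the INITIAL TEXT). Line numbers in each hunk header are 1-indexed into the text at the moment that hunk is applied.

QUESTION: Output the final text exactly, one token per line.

Answer: tohi
tltsg
smytx
dyye
uwohz
rprge
poc
hsley
lqgs
ezb
bmhgs
pahu
xohx
zqcxu
wfauq
hwkfb
rpt
bhtnc
vnujt
xarj
kja

Derivation:
Hunk 1: at line 1 remove [skupw] add [nxx,ccvjz,xco] -> 15 lines: tohi rrt nxx ccvjz xco bmhgs pahu xohx gucc uab rpt bhtnc vnujt xarj kja
Hunk 2: at line 8 remove [gucc,uab] add [zqcxu,wfauq,hwkfb] -> 16 lines: tohi rrt nxx ccvjz xco bmhgs pahu xohx zqcxu wfauq hwkfb rpt bhtnc vnujt xarj kja
Hunk 3: at line 1 remove [nxx,ccvjz] add [bfej,poc] -> 16 lines: tohi rrt bfej poc xco bmhgs pahu xohx zqcxu wfauq hwkfb rpt bhtnc vnujt xarj kja
Hunk 4: at line 1 remove [rrt] add [tltsg] -> 16 lines: tohi tltsg bfej poc xco bmhgs pahu xohx zqcxu wfauq hwkfb rpt bhtnc vnujt xarj kja
Hunk 5: at line 4 remove [xco] add [hsley,lqgs,ezb] -> 18 lines: tohi tltsg bfej poc hsley lqgs ezb bmhgs pahu xohx zqcxu wfauq hwkfb rpt bhtnc vnujt xarj kja
Hunk 6: at line 2 remove [bfej] add [vyu,uwohz,rprge] -> 20 lines: tohi tltsg vyu uwohz rprge poc hsley lqgs ezb bmhgs pahu xohx zqcxu wfauq hwkfb rpt bhtnc vnujt xarj kja
Hunk 7: at line 1 remove [vyu] add [smytx,dyye] -> 21 lines: tohi tltsg smytx dyye uwohz rprge poc hsley lqgs ezb bmhgs pahu xohx zqcxu wfauq hwkfb rpt bhtnc vnujt xarj kja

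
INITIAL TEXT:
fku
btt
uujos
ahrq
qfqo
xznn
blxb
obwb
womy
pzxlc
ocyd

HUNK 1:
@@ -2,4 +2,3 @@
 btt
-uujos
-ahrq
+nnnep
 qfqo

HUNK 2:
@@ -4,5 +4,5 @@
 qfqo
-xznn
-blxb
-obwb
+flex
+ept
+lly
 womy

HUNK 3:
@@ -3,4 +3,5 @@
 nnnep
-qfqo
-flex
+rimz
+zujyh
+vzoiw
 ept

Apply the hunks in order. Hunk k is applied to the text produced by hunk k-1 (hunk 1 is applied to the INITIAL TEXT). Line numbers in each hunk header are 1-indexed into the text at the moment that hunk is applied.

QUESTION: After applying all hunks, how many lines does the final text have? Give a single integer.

Answer: 11

Derivation:
Hunk 1: at line 2 remove [uujos,ahrq] add [nnnep] -> 10 lines: fku btt nnnep qfqo xznn blxb obwb womy pzxlc ocyd
Hunk 2: at line 4 remove [xznn,blxb,obwb] add [flex,ept,lly] -> 10 lines: fku btt nnnep qfqo flex ept lly womy pzxlc ocyd
Hunk 3: at line 3 remove [qfqo,flex] add [rimz,zujyh,vzoiw] -> 11 lines: fku btt nnnep rimz zujyh vzoiw ept lly womy pzxlc ocyd
Final line count: 11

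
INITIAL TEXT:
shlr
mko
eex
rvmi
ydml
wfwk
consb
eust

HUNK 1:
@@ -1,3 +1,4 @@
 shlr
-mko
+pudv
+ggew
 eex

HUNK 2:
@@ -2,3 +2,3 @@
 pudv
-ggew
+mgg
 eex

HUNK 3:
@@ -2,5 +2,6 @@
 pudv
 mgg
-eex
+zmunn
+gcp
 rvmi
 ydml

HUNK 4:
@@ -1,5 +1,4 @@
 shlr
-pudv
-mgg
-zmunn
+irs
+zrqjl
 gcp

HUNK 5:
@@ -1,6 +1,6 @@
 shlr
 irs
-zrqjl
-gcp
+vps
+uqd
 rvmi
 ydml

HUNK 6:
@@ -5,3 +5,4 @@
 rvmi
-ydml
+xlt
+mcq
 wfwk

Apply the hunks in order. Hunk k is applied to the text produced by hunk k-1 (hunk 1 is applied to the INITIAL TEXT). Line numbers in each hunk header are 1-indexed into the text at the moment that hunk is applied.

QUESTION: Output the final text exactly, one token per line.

Answer: shlr
irs
vps
uqd
rvmi
xlt
mcq
wfwk
consb
eust

Derivation:
Hunk 1: at line 1 remove [mko] add [pudv,ggew] -> 9 lines: shlr pudv ggew eex rvmi ydml wfwk consb eust
Hunk 2: at line 2 remove [ggew] add [mgg] -> 9 lines: shlr pudv mgg eex rvmi ydml wfwk consb eust
Hunk 3: at line 2 remove [eex] add [zmunn,gcp] -> 10 lines: shlr pudv mgg zmunn gcp rvmi ydml wfwk consb eust
Hunk 4: at line 1 remove [pudv,mgg,zmunn] add [irs,zrqjl] -> 9 lines: shlr irs zrqjl gcp rvmi ydml wfwk consb eust
Hunk 5: at line 1 remove [zrqjl,gcp] add [vps,uqd] -> 9 lines: shlr irs vps uqd rvmi ydml wfwk consb eust
Hunk 6: at line 5 remove [ydml] add [xlt,mcq] -> 10 lines: shlr irs vps uqd rvmi xlt mcq wfwk consb eust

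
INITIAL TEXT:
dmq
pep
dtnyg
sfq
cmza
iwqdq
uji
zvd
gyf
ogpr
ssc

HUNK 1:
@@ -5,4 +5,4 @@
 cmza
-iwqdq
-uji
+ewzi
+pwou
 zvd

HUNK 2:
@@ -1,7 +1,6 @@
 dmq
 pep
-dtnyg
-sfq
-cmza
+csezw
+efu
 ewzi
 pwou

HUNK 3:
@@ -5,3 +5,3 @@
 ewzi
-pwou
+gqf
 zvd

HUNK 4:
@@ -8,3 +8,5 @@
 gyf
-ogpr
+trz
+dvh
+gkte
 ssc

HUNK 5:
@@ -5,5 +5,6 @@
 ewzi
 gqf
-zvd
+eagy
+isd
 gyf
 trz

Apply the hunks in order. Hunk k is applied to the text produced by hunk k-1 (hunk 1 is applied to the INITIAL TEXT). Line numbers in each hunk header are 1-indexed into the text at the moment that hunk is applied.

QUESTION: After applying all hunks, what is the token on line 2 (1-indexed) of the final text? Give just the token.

Hunk 1: at line 5 remove [iwqdq,uji] add [ewzi,pwou] -> 11 lines: dmq pep dtnyg sfq cmza ewzi pwou zvd gyf ogpr ssc
Hunk 2: at line 1 remove [dtnyg,sfq,cmza] add [csezw,efu] -> 10 lines: dmq pep csezw efu ewzi pwou zvd gyf ogpr ssc
Hunk 3: at line 5 remove [pwou] add [gqf] -> 10 lines: dmq pep csezw efu ewzi gqf zvd gyf ogpr ssc
Hunk 4: at line 8 remove [ogpr] add [trz,dvh,gkte] -> 12 lines: dmq pep csezw efu ewzi gqf zvd gyf trz dvh gkte ssc
Hunk 5: at line 5 remove [zvd] add [eagy,isd] -> 13 lines: dmq pep csezw efu ewzi gqf eagy isd gyf trz dvh gkte ssc
Final line 2: pep

Answer: pep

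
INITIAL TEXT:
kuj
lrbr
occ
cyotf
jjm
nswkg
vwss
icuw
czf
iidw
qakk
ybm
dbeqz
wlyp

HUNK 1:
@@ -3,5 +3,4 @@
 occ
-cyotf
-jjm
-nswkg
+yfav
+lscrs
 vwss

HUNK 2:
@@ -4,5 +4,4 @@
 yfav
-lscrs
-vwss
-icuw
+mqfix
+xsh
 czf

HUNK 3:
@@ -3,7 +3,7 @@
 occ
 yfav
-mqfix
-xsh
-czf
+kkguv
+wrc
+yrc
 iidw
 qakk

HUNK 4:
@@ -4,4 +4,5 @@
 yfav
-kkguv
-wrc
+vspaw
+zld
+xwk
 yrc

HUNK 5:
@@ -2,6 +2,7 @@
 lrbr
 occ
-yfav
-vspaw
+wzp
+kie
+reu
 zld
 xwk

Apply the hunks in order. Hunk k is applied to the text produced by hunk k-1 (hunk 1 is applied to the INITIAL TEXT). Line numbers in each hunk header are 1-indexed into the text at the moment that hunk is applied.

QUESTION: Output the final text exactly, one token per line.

Answer: kuj
lrbr
occ
wzp
kie
reu
zld
xwk
yrc
iidw
qakk
ybm
dbeqz
wlyp

Derivation:
Hunk 1: at line 3 remove [cyotf,jjm,nswkg] add [yfav,lscrs] -> 13 lines: kuj lrbr occ yfav lscrs vwss icuw czf iidw qakk ybm dbeqz wlyp
Hunk 2: at line 4 remove [lscrs,vwss,icuw] add [mqfix,xsh] -> 12 lines: kuj lrbr occ yfav mqfix xsh czf iidw qakk ybm dbeqz wlyp
Hunk 3: at line 3 remove [mqfix,xsh,czf] add [kkguv,wrc,yrc] -> 12 lines: kuj lrbr occ yfav kkguv wrc yrc iidw qakk ybm dbeqz wlyp
Hunk 4: at line 4 remove [kkguv,wrc] add [vspaw,zld,xwk] -> 13 lines: kuj lrbr occ yfav vspaw zld xwk yrc iidw qakk ybm dbeqz wlyp
Hunk 5: at line 2 remove [yfav,vspaw] add [wzp,kie,reu] -> 14 lines: kuj lrbr occ wzp kie reu zld xwk yrc iidw qakk ybm dbeqz wlyp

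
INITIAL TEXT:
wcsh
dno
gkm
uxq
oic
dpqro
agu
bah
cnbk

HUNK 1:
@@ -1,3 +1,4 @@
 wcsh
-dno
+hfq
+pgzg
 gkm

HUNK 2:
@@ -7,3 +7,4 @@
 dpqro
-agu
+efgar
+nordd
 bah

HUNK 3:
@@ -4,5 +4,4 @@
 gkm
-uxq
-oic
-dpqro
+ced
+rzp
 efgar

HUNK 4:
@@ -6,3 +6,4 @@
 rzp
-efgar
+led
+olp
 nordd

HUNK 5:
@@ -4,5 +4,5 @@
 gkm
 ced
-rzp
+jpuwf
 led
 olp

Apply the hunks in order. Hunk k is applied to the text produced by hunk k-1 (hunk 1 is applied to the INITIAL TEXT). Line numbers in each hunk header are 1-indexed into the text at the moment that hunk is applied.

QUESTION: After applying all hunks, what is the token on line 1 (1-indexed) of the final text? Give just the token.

Answer: wcsh

Derivation:
Hunk 1: at line 1 remove [dno] add [hfq,pgzg] -> 10 lines: wcsh hfq pgzg gkm uxq oic dpqro agu bah cnbk
Hunk 2: at line 7 remove [agu] add [efgar,nordd] -> 11 lines: wcsh hfq pgzg gkm uxq oic dpqro efgar nordd bah cnbk
Hunk 3: at line 4 remove [uxq,oic,dpqro] add [ced,rzp] -> 10 lines: wcsh hfq pgzg gkm ced rzp efgar nordd bah cnbk
Hunk 4: at line 6 remove [efgar] add [led,olp] -> 11 lines: wcsh hfq pgzg gkm ced rzp led olp nordd bah cnbk
Hunk 5: at line 4 remove [rzp] add [jpuwf] -> 11 lines: wcsh hfq pgzg gkm ced jpuwf led olp nordd bah cnbk
Final line 1: wcsh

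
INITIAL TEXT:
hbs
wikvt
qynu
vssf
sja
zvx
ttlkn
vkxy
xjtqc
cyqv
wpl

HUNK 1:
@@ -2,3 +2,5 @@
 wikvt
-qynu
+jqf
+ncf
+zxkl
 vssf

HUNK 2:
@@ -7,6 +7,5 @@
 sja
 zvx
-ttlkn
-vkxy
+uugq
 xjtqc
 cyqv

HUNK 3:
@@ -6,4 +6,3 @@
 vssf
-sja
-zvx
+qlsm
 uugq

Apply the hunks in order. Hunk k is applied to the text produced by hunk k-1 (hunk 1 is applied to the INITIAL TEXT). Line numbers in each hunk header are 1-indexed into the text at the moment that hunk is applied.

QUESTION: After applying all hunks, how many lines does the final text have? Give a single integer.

Hunk 1: at line 2 remove [qynu] add [jqf,ncf,zxkl] -> 13 lines: hbs wikvt jqf ncf zxkl vssf sja zvx ttlkn vkxy xjtqc cyqv wpl
Hunk 2: at line 7 remove [ttlkn,vkxy] add [uugq] -> 12 lines: hbs wikvt jqf ncf zxkl vssf sja zvx uugq xjtqc cyqv wpl
Hunk 3: at line 6 remove [sja,zvx] add [qlsm] -> 11 lines: hbs wikvt jqf ncf zxkl vssf qlsm uugq xjtqc cyqv wpl
Final line count: 11

Answer: 11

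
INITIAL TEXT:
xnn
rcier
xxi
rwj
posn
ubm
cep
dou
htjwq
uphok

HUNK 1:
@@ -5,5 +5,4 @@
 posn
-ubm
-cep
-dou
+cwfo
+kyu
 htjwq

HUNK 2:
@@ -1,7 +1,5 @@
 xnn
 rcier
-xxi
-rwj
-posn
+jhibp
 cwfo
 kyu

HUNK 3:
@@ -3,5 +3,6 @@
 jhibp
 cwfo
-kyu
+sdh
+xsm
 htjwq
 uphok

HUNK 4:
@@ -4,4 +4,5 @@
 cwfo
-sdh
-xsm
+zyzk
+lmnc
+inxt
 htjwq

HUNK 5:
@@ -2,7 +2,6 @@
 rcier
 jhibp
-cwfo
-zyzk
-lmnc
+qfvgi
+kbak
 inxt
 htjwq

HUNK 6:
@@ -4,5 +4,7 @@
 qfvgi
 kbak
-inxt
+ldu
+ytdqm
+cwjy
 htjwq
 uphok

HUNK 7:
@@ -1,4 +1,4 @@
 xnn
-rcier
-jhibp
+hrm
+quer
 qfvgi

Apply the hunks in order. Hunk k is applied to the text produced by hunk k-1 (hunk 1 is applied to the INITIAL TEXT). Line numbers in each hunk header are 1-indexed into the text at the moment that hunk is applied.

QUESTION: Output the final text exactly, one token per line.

Answer: xnn
hrm
quer
qfvgi
kbak
ldu
ytdqm
cwjy
htjwq
uphok

Derivation:
Hunk 1: at line 5 remove [ubm,cep,dou] add [cwfo,kyu] -> 9 lines: xnn rcier xxi rwj posn cwfo kyu htjwq uphok
Hunk 2: at line 1 remove [xxi,rwj,posn] add [jhibp] -> 7 lines: xnn rcier jhibp cwfo kyu htjwq uphok
Hunk 3: at line 3 remove [kyu] add [sdh,xsm] -> 8 lines: xnn rcier jhibp cwfo sdh xsm htjwq uphok
Hunk 4: at line 4 remove [sdh,xsm] add [zyzk,lmnc,inxt] -> 9 lines: xnn rcier jhibp cwfo zyzk lmnc inxt htjwq uphok
Hunk 5: at line 2 remove [cwfo,zyzk,lmnc] add [qfvgi,kbak] -> 8 lines: xnn rcier jhibp qfvgi kbak inxt htjwq uphok
Hunk 6: at line 4 remove [inxt] add [ldu,ytdqm,cwjy] -> 10 lines: xnn rcier jhibp qfvgi kbak ldu ytdqm cwjy htjwq uphok
Hunk 7: at line 1 remove [rcier,jhibp] add [hrm,quer] -> 10 lines: xnn hrm quer qfvgi kbak ldu ytdqm cwjy htjwq uphok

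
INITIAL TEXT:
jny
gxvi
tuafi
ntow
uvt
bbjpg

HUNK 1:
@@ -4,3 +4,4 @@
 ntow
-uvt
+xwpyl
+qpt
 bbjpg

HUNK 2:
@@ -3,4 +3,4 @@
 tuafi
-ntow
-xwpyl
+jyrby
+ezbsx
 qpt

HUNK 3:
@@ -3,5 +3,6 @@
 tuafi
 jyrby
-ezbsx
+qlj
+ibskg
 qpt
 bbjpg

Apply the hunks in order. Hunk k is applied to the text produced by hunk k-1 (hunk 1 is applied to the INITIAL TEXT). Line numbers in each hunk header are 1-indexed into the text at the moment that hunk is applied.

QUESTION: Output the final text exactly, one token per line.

Hunk 1: at line 4 remove [uvt] add [xwpyl,qpt] -> 7 lines: jny gxvi tuafi ntow xwpyl qpt bbjpg
Hunk 2: at line 3 remove [ntow,xwpyl] add [jyrby,ezbsx] -> 7 lines: jny gxvi tuafi jyrby ezbsx qpt bbjpg
Hunk 3: at line 3 remove [ezbsx] add [qlj,ibskg] -> 8 lines: jny gxvi tuafi jyrby qlj ibskg qpt bbjpg

Answer: jny
gxvi
tuafi
jyrby
qlj
ibskg
qpt
bbjpg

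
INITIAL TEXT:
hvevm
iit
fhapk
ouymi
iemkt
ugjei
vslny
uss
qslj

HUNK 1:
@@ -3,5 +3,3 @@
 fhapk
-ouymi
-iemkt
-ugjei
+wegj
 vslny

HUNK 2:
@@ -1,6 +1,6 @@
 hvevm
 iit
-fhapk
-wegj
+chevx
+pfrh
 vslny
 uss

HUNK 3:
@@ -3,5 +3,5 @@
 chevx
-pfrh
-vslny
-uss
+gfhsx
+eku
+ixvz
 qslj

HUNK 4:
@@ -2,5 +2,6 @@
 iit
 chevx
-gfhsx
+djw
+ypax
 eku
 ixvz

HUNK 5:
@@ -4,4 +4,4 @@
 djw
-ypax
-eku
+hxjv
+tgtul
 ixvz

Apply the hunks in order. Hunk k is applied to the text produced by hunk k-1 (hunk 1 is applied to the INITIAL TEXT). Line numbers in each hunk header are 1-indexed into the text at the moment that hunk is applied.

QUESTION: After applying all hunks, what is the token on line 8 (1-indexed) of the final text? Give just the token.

Hunk 1: at line 3 remove [ouymi,iemkt,ugjei] add [wegj] -> 7 lines: hvevm iit fhapk wegj vslny uss qslj
Hunk 2: at line 1 remove [fhapk,wegj] add [chevx,pfrh] -> 7 lines: hvevm iit chevx pfrh vslny uss qslj
Hunk 3: at line 3 remove [pfrh,vslny,uss] add [gfhsx,eku,ixvz] -> 7 lines: hvevm iit chevx gfhsx eku ixvz qslj
Hunk 4: at line 2 remove [gfhsx] add [djw,ypax] -> 8 lines: hvevm iit chevx djw ypax eku ixvz qslj
Hunk 5: at line 4 remove [ypax,eku] add [hxjv,tgtul] -> 8 lines: hvevm iit chevx djw hxjv tgtul ixvz qslj
Final line 8: qslj

Answer: qslj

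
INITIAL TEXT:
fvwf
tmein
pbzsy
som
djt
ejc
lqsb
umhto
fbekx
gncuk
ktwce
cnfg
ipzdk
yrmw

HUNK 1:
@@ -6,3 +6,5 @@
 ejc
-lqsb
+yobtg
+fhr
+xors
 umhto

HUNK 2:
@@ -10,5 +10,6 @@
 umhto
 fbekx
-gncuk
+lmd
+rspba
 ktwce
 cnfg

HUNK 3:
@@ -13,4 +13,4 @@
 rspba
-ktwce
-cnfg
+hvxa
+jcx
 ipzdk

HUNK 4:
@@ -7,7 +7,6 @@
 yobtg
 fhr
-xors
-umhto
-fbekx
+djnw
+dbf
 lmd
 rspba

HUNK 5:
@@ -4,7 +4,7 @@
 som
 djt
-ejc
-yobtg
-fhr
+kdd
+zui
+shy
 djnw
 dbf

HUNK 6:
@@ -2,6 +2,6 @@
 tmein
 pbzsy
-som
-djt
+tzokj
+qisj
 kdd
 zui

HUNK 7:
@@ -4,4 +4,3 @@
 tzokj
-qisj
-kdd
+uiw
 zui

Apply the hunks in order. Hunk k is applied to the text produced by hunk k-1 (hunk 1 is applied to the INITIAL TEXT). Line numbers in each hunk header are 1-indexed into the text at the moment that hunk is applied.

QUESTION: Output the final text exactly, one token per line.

Hunk 1: at line 6 remove [lqsb] add [yobtg,fhr,xors] -> 16 lines: fvwf tmein pbzsy som djt ejc yobtg fhr xors umhto fbekx gncuk ktwce cnfg ipzdk yrmw
Hunk 2: at line 10 remove [gncuk] add [lmd,rspba] -> 17 lines: fvwf tmein pbzsy som djt ejc yobtg fhr xors umhto fbekx lmd rspba ktwce cnfg ipzdk yrmw
Hunk 3: at line 13 remove [ktwce,cnfg] add [hvxa,jcx] -> 17 lines: fvwf tmein pbzsy som djt ejc yobtg fhr xors umhto fbekx lmd rspba hvxa jcx ipzdk yrmw
Hunk 4: at line 7 remove [xors,umhto,fbekx] add [djnw,dbf] -> 16 lines: fvwf tmein pbzsy som djt ejc yobtg fhr djnw dbf lmd rspba hvxa jcx ipzdk yrmw
Hunk 5: at line 4 remove [ejc,yobtg,fhr] add [kdd,zui,shy] -> 16 lines: fvwf tmein pbzsy som djt kdd zui shy djnw dbf lmd rspba hvxa jcx ipzdk yrmw
Hunk 6: at line 2 remove [som,djt] add [tzokj,qisj] -> 16 lines: fvwf tmein pbzsy tzokj qisj kdd zui shy djnw dbf lmd rspba hvxa jcx ipzdk yrmw
Hunk 7: at line 4 remove [qisj,kdd] add [uiw] -> 15 lines: fvwf tmein pbzsy tzokj uiw zui shy djnw dbf lmd rspba hvxa jcx ipzdk yrmw

Answer: fvwf
tmein
pbzsy
tzokj
uiw
zui
shy
djnw
dbf
lmd
rspba
hvxa
jcx
ipzdk
yrmw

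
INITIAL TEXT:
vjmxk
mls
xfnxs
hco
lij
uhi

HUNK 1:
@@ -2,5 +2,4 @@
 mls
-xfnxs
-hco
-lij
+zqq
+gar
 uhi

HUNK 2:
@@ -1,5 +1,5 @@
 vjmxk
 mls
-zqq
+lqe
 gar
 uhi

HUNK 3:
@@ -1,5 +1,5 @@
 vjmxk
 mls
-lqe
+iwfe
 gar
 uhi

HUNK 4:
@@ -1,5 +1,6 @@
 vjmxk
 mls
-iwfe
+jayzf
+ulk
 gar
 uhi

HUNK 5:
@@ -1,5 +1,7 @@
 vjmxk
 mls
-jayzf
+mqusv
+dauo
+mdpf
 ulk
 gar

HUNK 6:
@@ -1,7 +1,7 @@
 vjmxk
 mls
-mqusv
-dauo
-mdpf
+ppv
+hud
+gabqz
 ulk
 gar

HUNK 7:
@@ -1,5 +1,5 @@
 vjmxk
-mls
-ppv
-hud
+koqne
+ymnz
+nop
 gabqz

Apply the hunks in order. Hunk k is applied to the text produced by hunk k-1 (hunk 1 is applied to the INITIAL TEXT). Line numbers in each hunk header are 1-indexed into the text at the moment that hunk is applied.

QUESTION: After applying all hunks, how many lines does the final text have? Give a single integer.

Answer: 8

Derivation:
Hunk 1: at line 2 remove [xfnxs,hco,lij] add [zqq,gar] -> 5 lines: vjmxk mls zqq gar uhi
Hunk 2: at line 1 remove [zqq] add [lqe] -> 5 lines: vjmxk mls lqe gar uhi
Hunk 3: at line 1 remove [lqe] add [iwfe] -> 5 lines: vjmxk mls iwfe gar uhi
Hunk 4: at line 1 remove [iwfe] add [jayzf,ulk] -> 6 lines: vjmxk mls jayzf ulk gar uhi
Hunk 5: at line 1 remove [jayzf] add [mqusv,dauo,mdpf] -> 8 lines: vjmxk mls mqusv dauo mdpf ulk gar uhi
Hunk 6: at line 1 remove [mqusv,dauo,mdpf] add [ppv,hud,gabqz] -> 8 lines: vjmxk mls ppv hud gabqz ulk gar uhi
Hunk 7: at line 1 remove [mls,ppv,hud] add [koqne,ymnz,nop] -> 8 lines: vjmxk koqne ymnz nop gabqz ulk gar uhi
Final line count: 8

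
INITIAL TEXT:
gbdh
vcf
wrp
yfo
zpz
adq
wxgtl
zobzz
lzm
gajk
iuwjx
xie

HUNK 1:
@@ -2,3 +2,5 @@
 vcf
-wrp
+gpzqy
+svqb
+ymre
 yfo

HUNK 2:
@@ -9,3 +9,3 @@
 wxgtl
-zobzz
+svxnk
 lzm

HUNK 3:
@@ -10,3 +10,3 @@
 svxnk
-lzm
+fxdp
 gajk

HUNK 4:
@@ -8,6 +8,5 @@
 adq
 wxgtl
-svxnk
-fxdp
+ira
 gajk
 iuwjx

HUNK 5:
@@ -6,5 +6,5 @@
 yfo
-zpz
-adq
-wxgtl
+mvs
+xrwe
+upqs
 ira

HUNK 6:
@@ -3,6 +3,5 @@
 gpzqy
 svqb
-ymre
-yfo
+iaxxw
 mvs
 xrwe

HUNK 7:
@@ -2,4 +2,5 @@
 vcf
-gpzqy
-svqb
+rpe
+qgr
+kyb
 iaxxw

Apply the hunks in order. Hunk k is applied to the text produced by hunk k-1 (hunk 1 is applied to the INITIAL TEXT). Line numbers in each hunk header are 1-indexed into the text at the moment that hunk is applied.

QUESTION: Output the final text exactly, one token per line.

Answer: gbdh
vcf
rpe
qgr
kyb
iaxxw
mvs
xrwe
upqs
ira
gajk
iuwjx
xie

Derivation:
Hunk 1: at line 2 remove [wrp] add [gpzqy,svqb,ymre] -> 14 lines: gbdh vcf gpzqy svqb ymre yfo zpz adq wxgtl zobzz lzm gajk iuwjx xie
Hunk 2: at line 9 remove [zobzz] add [svxnk] -> 14 lines: gbdh vcf gpzqy svqb ymre yfo zpz adq wxgtl svxnk lzm gajk iuwjx xie
Hunk 3: at line 10 remove [lzm] add [fxdp] -> 14 lines: gbdh vcf gpzqy svqb ymre yfo zpz adq wxgtl svxnk fxdp gajk iuwjx xie
Hunk 4: at line 8 remove [svxnk,fxdp] add [ira] -> 13 lines: gbdh vcf gpzqy svqb ymre yfo zpz adq wxgtl ira gajk iuwjx xie
Hunk 5: at line 6 remove [zpz,adq,wxgtl] add [mvs,xrwe,upqs] -> 13 lines: gbdh vcf gpzqy svqb ymre yfo mvs xrwe upqs ira gajk iuwjx xie
Hunk 6: at line 3 remove [ymre,yfo] add [iaxxw] -> 12 lines: gbdh vcf gpzqy svqb iaxxw mvs xrwe upqs ira gajk iuwjx xie
Hunk 7: at line 2 remove [gpzqy,svqb] add [rpe,qgr,kyb] -> 13 lines: gbdh vcf rpe qgr kyb iaxxw mvs xrwe upqs ira gajk iuwjx xie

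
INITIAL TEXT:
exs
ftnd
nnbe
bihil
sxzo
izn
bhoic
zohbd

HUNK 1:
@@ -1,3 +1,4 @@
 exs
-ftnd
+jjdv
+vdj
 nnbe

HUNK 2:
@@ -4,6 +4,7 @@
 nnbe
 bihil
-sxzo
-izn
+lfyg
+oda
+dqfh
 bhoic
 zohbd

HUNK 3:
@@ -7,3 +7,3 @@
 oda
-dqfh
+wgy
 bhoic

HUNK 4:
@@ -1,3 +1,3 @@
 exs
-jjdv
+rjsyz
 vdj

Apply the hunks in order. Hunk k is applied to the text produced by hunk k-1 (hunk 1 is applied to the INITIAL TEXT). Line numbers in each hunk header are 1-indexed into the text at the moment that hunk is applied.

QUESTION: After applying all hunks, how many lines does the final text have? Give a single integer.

Answer: 10

Derivation:
Hunk 1: at line 1 remove [ftnd] add [jjdv,vdj] -> 9 lines: exs jjdv vdj nnbe bihil sxzo izn bhoic zohbd
Hunk 2: at line 4 remove [sxzo,izn] add [lfyg,oda,dqfh] -> 10 lines: exs jjdv vdj nnbe bihil lfyg oda dqfh bhoic zohbd
Hunk 3: at line 7 remove [dqfh] add [wgy] -> 10 lines: exs jjdv vdj nnbe bihil lfyg oda wgy bhoic zohbd
Hunk 4: at line 1 remove [jjdv] add [rjsyz] -> 10 lines: exs rjsyz vdj nnbe bihil lfyg oda wgy bhoic zohbd
Final line count: 10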